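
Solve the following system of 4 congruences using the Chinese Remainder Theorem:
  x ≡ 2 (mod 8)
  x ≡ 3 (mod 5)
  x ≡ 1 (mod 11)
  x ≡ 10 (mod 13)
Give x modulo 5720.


Product of moduli M = 8 · 5 · 11 · 13 = 5720.
Merge one congruence at a time:
  Start: x ≡ 2 (mod 8).
  Combine with x ≡ 3 (mod 5); new modulus lcm = 40.
    Write x = 2 + 8·t and substitute into x ≡ 3 (mod 5): 8·t ≡ 3 − 2 = 1 (mod 5).
    Reduce coefficients mod 5: 3·t ≡ 1 (mod 5).
    The inverse of 3 mod 5 is 2 (since 3·2 = 6 = 1·5 + 1), so t ≡ 2·1 = 2 ≡ 2 (mod 5).
    Then x = 2 + 8·2 = 18, valid modulo lcm(8, 5) = 40: x ≡ 18 (mod 40).
  Combine with x ≡ 1 (mod 11); new modulus lcm = 440.
    Write x = 18 + 40·t and substitute into x ≡ 1 (mod 11): 40·t ≡ 1 − 18 = -17 (mod 11).
    Reduce coefficients mod 11: 7·t ≡ 5 (mod 11).
    The inverse of 7 mod 11 is 8 (since 7·8 = 56 = 5·11 + 1), so t ≡ 8·5 = 40 ≡ 7 (mod 11).
    Then x = 18 + 40·7 = 298, valid modulo lcm(40, 11) = 440: x ≡ 298 (mod 440).
  Combine with x ≡ 10 (mod 13); new modulus lcm = 5720.
    Write x = 298 + 440·t and substitute into x ≡ 10 (mod 13): 440·t ≡ 10 − 298 = -288 (mod 13).
    Reduce coefficients mod 13: 11·t ≡ 11 (mod 13).
    The inverse of 11 mod 13 is 6 (since 11·6 = 66 = 5·13 + 1), so t ≡ 6·11 = 66 ≡ 1 (mod 13).
    Then x = 298 + 440·1 = 738, valid modulo lcm(440, 13) = 5720: x ≡ 738 (mod 5720).
Verify against each original: 738 mod 8 = 2, 738 mod 5 = 3, 738 mod 11 = 1, 738 mod 13 = 10.

x ≡ 738 (mod 5720).


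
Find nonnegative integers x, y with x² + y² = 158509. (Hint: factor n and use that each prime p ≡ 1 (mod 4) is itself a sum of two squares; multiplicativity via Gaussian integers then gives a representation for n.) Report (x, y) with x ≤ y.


Step 1: Factor n = 158509 = 13 · 89 · 137.
Step 2: Check the mod-4 condition on each prime factor: 13 ≡ 1 (mod 4), exponent 1; 89 ≡ 1 (mod 4), exponent 1; 137 ≡ 1 (mod 4), exponent 1.
All primes ≡ 3 (mod 4) appear to even exponent (or don't appear), so by the two-squares theorem n IS expressible as a sum of two squares.
Step 3: Build a representation. Here n = 13 · 89 · 137 is a product of primes ≡ 1 (mod 4). Each prime p ≡ 1 (mod 4) is itself a sum of two squares; find a² by testing p − a² for a perfect square:
  13: 13 − 1² = 12, 13 − 2² = 9 = 3² ⇒ 13 = 2² + 3².
  89: 89 − 1² = 88, 89 − 2² = 85, 89 − 3² = 80, 89 − 4² = 73, 89 − 5² = 64 = 8² ⇒ 89 = 5² + 8².
  137: 137 − 1² = 136, 137 − 2² = 133, 137 − 3² = 128, 137 − 4² = 121 = 11² ⇒ 137 = 4² + 11².
  Combine using the Brahmagupta–Fibonacci identity (a² + b²)(c² + d²) = (ac − bd)² + (ad + bc)² = (ac + bd)² + (ad − bc)²:
  13 · 89 = 1157: from (2² + 3²)(5² + 8²), take (2·5 − 3·8, 2·8 + 3·5) = (10 − 24, 16 + 15) = (-14, 31); dropping signs (only squares matter) gives (14, 31); check 14² + 31² = 196 + 961 = 1157 ✓.
  1157 · 137 = 158509: from (14² + 31²)(4² + 11²), take (14·4 − 31·11, 14·11 + 31·4) = (56 − 341, 154 + 124) = (-285, 278); dropping signs (only squares matter) gives (285, 278); check 285² + 278² = 81225 + 77284 = 158509 ✓.
Step 4: Order so x ≤ y and verify: 278² + 285² = 77284 + 81225 = 158509 = n. ✓

n = 158509 = 278² + 285² (one valid representation with x ≤ y).


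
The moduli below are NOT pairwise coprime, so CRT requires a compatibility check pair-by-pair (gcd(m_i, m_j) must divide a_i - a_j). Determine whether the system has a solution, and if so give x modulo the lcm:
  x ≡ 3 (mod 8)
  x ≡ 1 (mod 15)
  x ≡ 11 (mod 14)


Moduli 8, 15, 14 are not pairwise coprime, so CRT works modulo lcm(m_i) when all pairwise compatibility conditions hold.
Pairwise compatibility: gcd(m_i, m_j) must divide a_i - a_j for every pair.
Merge one congruence at a time:
  Start: x ≡ 3 (mod 8).
  Combine with x ≡ 1 (mod 15): gcd(8, 15) = 1; 1 - 3 = -2, which IS divisible by 1, so compatible.
    Write x = 3 + 8·t and substitute into x ≡ 1 (mod 15): 8·t ≡ 1 − 3 = -2 (mod 15).
    Reduce coefficients mod 15: 8·t ≡ 13 (mod 15).
    The inverse of 8 mod 15 is 2 (since 8·2 = 16 = 1·15 + 1), so t ≡ 2·13 = 26 ≡ 11 (mod 15).
    Then x = 3 + 8·11 = 91, valid modulo lcm(8, 15) = 120: x ≡ 91 (mod 120).
  Combine with x ≡ 11 (mod 14): gcd(120, 14) = 2; 11 - 91 = -80, which IS divisible by 2, so compatible.
    Write x = 91 + 120·t and substitute into x ≡ 11 (mod 14): 120·t ≡ 11 − 91 = -80 (mod 14).
    Divide the congruence (and modulus) by g = 2: 60·t ≡ -40 (mod 7).
    Reduce coefficients mod 7: 4·t ≡ 2 (mod 7).
    The inverse of 4 mod 7 is 2 (since 4·2 = 8 = 1·7 + 1), so t ≡ 2·2 = 4 ≡ 4 (mod 7).
    Then x = 91 + 120·4 = 571, valid modulo lcm(120, 14) = 840: x ≡ 571 (mod 840).
Verify: 571 mod 8 = 3, 571 mod 15 = 1, 571 mod 14 = 11.

x ≡ 571 (mod 840).


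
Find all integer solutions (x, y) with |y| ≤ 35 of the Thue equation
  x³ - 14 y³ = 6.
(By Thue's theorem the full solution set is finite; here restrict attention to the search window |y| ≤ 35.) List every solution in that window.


The equation is x³ - 14y³ = 6. For fixed y, x³ = 14·y³ + 6, so a solution requires the RHS to be a perfect cube.
Strategy: iterate y from -35 to 35, compute RHS = 14·y³ + 6, and check whether it is a (positive or negative) perfect cube.
Check small values of y:
  y = 0: RHS = 6 is not a perfect cube.
  y = 1: RHS = 20 is not a perfect cube.
  y = -1: RHS = -8 = (-2)³ ⇒ x = -2 works.
  y = 2: RHS = 118 is not a perfect cube.
  y = -2: RHS = -106 is not a perfect cube.
  y = 3: RHS = 384 is not a perfect cube.
  y = -3: RHS = -372 is not a perfect cube.
Continuing the search up to |y| = 35 finds no further solutions beyond those listed.
Collected solutions: (-2, -1).

Solutions (with |y| ≤ 35): (-2, -1).


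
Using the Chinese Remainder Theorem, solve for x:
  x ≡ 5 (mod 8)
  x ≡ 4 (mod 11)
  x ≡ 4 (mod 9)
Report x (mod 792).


Moduli 8, 11, 9 are pairwise coprime; by CRT there is a unique solution modulo M = 8 · 11 · 9 = 792.
Solve pairwise, accumulating the modulus:
  Start with x ≡ 5 (mod 8).
  Combine with x ≡ 4 (mod 11): since gcd(8, 11) = 1, we get a unique residue mod 88.
    Write x = 5 + 8·t and substitute into x ≡ 4 (mod 11): 8·t ≡ 4 − 5 = -1 (mod 11).
    Reduce coefficients mod 11: 8·t ≡ 10 (mod 11).
    The inverse of 8 mod 11 is 7 (since 8·7 = 56 = 5·11 + 1), so t ≡ 7·10 = 70 ≡ 4 (mod 11).
    Then x = 5 + 8·4 = 37, valid modulo lcm(8, 11) = 88: x ≡ 37 (mod 88).
  Combine with x ≡ 4 (mod 9): since gcd(88, 9) = 1, we get a unique residue mod 792.
    Write x = 37 + 88·t and substitute into x ≡ 4 (mod 9): 88·t ≡ 4 − 37 = -33 (mod 9).
    Reduce coefficients mod 9: 7·t ≡ 3 (mod 9).
    The inverse of 7 mod 9 is 4 (since 7·4 = 28 = 3·9 + 1), so t ≡ 4·3 = 12 ≡ 3 (mod 9).
    Then x = 37 + 88·3 = 301, valid modulo lcm(88, 9) = 792: x ≡ 301 (mod 792).
Verify: 301 mod 8 = 5 ✓, 301 mod 11 = 4 ✓, 301 mod 9 = 4 ✓.

x ≡ 301 (mod 792).


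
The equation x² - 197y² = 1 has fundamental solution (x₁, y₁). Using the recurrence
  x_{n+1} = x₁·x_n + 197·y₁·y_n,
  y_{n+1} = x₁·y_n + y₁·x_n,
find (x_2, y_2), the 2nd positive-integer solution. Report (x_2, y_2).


Step 1: Find the fundamental solution (x₁, y₁) of x² - 197y² = 1.
  Expand √197 as a continued fraction. a₀ = ⌊√197⌋ = 14; iterate m_{k+1} = d_k·a_k − m_k, d_{k+1} = (197 − m_{k+1}²)/d_k, a_{k+1} = ⌊(a₀ + m_{k+1})/d_{k+1}⌋ (starting m₀ = 0, d₀ = 1), with convergents p_k = a_k·p_{k-1} + p_{k-2}, q_k = a_k·q_{k-1} + q_{k-2} (p₋₁ = 1, q₋₁ = 0):
  k = 0: a₀ = 14; p₀/q₀ = 14/1; p₀² − 197·q₀² = 196 − 197 = -1.
  k = 1: m = 14, d = 1, a = ⌊(14 + 14)/1⌋ = 28; p/q = (28·14 + 1)/(28·1 + 0) = 393/28; p² − 197·q² = 154449 − 154448 = 1.
  The first convergent with p² − 197·q² = 1 gives the fundamental solution (x₁, y₁) = (393, 28).
Step 2: Apply the recurrence (x_{n+1}, y_{n+1}) = (x₁x_n + 197y₁y_n, x₁y_n + y₁x_n) repeatedly.
  From (x_1, y_1) = (393, 28): x_2 = 393·393 + 197·28·28 = 308897; y_2 = 393·28 + 28·393 = 22008.
Step 3: Verify x_2² - 197·y_2² = 95417356609 - 95417356608 = 1 (should be 1). ✓

(x_1, y_1) = (393, 28); (x_2, y_2) = (308897, 22008).


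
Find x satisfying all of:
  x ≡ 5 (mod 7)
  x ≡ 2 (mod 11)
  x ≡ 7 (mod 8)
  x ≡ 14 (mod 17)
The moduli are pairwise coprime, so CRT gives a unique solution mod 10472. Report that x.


Product of moduli M = 7 · 11 · 8 · 17 = 10472.
Merge one congruence at a time:
  Start: x ≡ 5 (mod 7).
  Combine with x ≡ 2 (mod 11); new modulus lcm = 77.
    Write x = 5 + 7·t and substitute into x ≡ 2 (mod 11): 7·t ≡ 2 − 5 = -3 (mod 11).
    Reduce coefficients mod 11: 7·t ≡ 8 (mod 11).
    The inverse of 7 mod 11 is 8 (since 7·8 = 56 = 5·11 + 1), so t ≡ 8·8 = 64 ≡ 9 (mod 11).
    Then x = 5 + 7·9 = 68, valid modulo lcm(7, 11) = 77: x ≡ 68 (mod 77).
  Combine with x ≡ 7 (mod 8); new modulus lcm = 616.
    Write x = 68 + 77·t and substitute into x ≡ 7 (mod 8): 77·t ≡ 7 − 68 = -61 (mod 8).
    Reduce coefficients mod 8: 5·t ≡ 3 (mod 8).
    The inverse of 5 mod 8 is 5 (since 5·5 = 25 = 3·8 + 1), so t ≡ 5·3 = 15 ≡ 7 (mod 8).
    Then x = 68 + 77·7 = 607, valid modulo lcm(77, 8) = 616: x ≡ 607 (mod 616).
  Combine with x ≡ 14 (mod 17); new modulus lcm = 10472.
    Write x = 607 + 616·t and substitute into x ≡ 14 (mod 17): 616·t ≡ 14 − 607 = -593 (mod 17).
    Reduce coefficients mod 17: 4·t ≡ 2 (mod 17).
    The inverse of 4 mod 17 is 13 (since 4·13 = 52 = 3·17 + 1), so t ≡ 13·2 = 26 ≡ 9 (mod 17).
    Then x = 607 + 616·9 = 6151, valid modulo lcm(616, 17) = 10472: x ≡ 6151 (mod 10472).
Verify against each original: 6151 mod 7 = 5, 6151 mod 11 = 2, 6151 mod 8 = 7, 6151 mod 17 = 14.

x ≡ 6151 (mod 10472).


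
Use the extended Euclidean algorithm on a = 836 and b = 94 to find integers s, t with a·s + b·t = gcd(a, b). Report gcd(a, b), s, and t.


Euclidean algorithm on (836, 94) — divide until remainder is 0:
  836 = 8 · 94 + 84
  94 = 1 · 84 + 10
  84 = 8 · 10 + 4
  10 = 2 · 4 + 2
  4 = 2 · 2 + 0
gcd(836, 94) = 2.
Track Bezout coefficients alongside the remainders: start with r₀ = 836 = a·1 + b·0 (s = 1, t = 0) and r₁ = 94 = a·0 + b·1 (s = 0, t = 1); each new remainder r_{k+1} = r_{k-1} − q_k·r_k inherits s_{k+1} = s_{k-1} − q_k·s_k, t_{k+1} = t_{k-1} − q_k·t_k, so r_k = a·s_k + b·t_k at every step:
  q = 8: r = 84, s = 1 − 8·0 = 1, t = 0 − 8·1 = -8  (check: 836·1 + 94·(-8) = 84)
  q = 1: r = 10, s = 0 − 1·1 = -1, t = 1 − 1·(-8) = 9  (check: 836·(-1) + 94·9 = 10)
  q = 8: r = 4, s = 1 − 8·(-1) = 9, t = -8 − 8·9 = -80  (check: 836·9 + 94·(-80) = 4)
  q = 2: r = 2, s = -1 − 2·9 = -19, t = 9 − 2·(-80) = 169  (check: 836·(-19) + 94·169 = 2)
The row with r = 2 (the gcd) gives the Bezout coefficients s = -19, t = 169.
Result: 836 · (-19) + 94 · (169) = 2.

gcd(836, 94) = 2; s = -19, t = 169 (check: 836·(-19) + 94·169 = 2).


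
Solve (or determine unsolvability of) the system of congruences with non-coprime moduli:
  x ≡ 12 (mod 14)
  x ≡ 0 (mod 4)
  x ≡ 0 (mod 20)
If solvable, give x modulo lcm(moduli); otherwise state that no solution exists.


Moduli 14, 4, 20 are not pairwise coprime, so CRT works modulo lcm(m_i) when all pairwise compatibility conditions hold.
Pairwise compatibility: gcd(m_i, m_j) must divide a_i - a_j for every pair.
Merge one congruence at a time:
  Start: x ≡ 12 (mod 14).
  Combine with x ≡ 0 (mod 4): gcd(14, 4) = 2; 0 - 12 = -12, which IS divisible by 2, so compatible.
    Write x = 12 + 14·t and substitute into x ≡ 0 (mod 4): 14·t ≡ 0 − 12 = -12 (mod 4).
    Divide the congruence (and modulus) by g = 2: 7·t ≡ -6 (mod 2).
    Reduce coefficients mod 2: 1·t ≡ 0 (mod 2).
    So t ≡ 0 (mod 2).
    Then x = 12 + 14·0 = 12, valid modulo lcm(14, 4) = 28: x ≡ 12 (mod 28).
  Combine with x ≡ 0 (mod 20): gcd(28, 20) = 4; 0 - 12 = -12, which IS divisible by 4, so compatible.
    Write x = 12 + 28·t and substitute into x ≡ 0 (mod 20): 28·t ≡ 0 − 12 = -12 (mod 20).
    Divide the congruence (and modulus) by g = 4: 7·t ≡ -3 (mod 5).
    Reduce coefficients mod 5: 2·t ≡ 2 (mod 5).
    The inverse of 2 mod 5 is 3 (since 2·3 = 6 = 1·5 + 1), so t ≡ 3·2 = 6 ≡ 1 (mod 5).
    Then x = 12 + 28·1 = 40, valid modulo lcm(28, 20) = 140: x ≡ 40 (mod 140).
Verify: 40 mod 14 = 12, 40 mod 4 = 0, 40 mod 20 = 0.

x ≡ 40 (mod 140).


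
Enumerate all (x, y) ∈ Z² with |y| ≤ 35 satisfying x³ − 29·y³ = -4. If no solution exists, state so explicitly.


The equation is x³ - 29y³ = -4. For fixed y, x³ = 29·y³ − 4, so a solution requires the RHS to be a perfect cube.
Strategy: iterate y from -35 to 35, compute RHS = 29·y³ − 4, and check whether it is a (positive or negative) perfect cube.
Check small values of y:
  y = 0: RHS = -4 is not a perfect cube.
  y = 1: RHS = 25 is not a perfect cube.
  y = -1: RHS = -33 is not a perfect cube.
  y = 2: RHS = 228 is not a perfect cube.
  y = -2: RHS = -236 is not a perfect cube.
  y = 3: RHS = 779 is not a perfect cube.
  y = -3: RHS = -787 is not a perfect cube.
Continuing the search up to |y| = 35 finds no solutions either.
No (x, y) in the scanned range satisfies the equation.

No integer solutions with |y| ≤ 35.


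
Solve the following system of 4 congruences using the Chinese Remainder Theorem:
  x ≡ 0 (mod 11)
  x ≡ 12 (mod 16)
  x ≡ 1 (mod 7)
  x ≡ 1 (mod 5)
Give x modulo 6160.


Product of moduli M = 11 · 16 · 7 · 5 = 6160.
Merge one congruence at a time:
  Start: x ≡ 0 (mod 11).
  Combine with x ≡ 12 (mod 16); new modulus lcm = 176.
    Write x = 0 + 11·t and substitute into x ≡ 12 (mod 16): 11·t ≡ 12 − 0 = 12 (mod 16).
    The inverse of 11 mod 16 is 3 (since 11·3 = 33 = 2·16 + 1), so t ≡ 3·12 = 36 ≡ 4 (mod 16).
    Then x = 0 + 11·4 = 44, valid modulo lcm(11, 16) = 176: x ≡ 44 (mod 176).
  Combine with x ≡ 1 (mod 7); new modulus lcm = 1232.
    Write x = 44 + 176·t and substitute into x ≡ 1 (mod 7): 176·t ≡ 1 − 44 = -43 (mod 7).
    Reduce coefficients mod 7: 1·t ≡ 6 (mod 7).
    So t ≡ 6 (mod 7).
    Then x = 44 + 176·6 = 1100, valid modulo lcm(176, 7) = 1232: x ≡ 1100 (mod 1232).
  Combine with x ≡ 1 (mod 5); new modulus lcm = 6160.
    Write x = 1100 + 1232·t and substitute into x ≡ 1 (mod 5): 1232·t ≡ 1 − 1100 = -1099 (mod 5).
    Reduce coefficients mod 5: 2·t ≡ 1 (mod 5).
    The inverse of 2 mod 5 is 3 (since 2·3 = 6 = 1·5 + 1), so t ≡ 3·1 = 3 ≡ 3 (mod 5).
    Then x = 1100 + 1232·3 = 4796, valid modulo lcm(1232, 5) = 6160: x ≡ 4796 (mod 6160).
Verify against each original: 4796 mod 11 = 0, 4796 mod 16 = 12, 4796 mod 7 = 1, 4796 mod 5 = 1.

x ≡ 4796 (mod 6160).


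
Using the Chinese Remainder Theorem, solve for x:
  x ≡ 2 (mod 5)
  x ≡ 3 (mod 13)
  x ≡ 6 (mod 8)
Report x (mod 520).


Moduli 5, 13, 8 are pairwise coprime; by CRT there is a unique solution modulo M = 5 · 13 · 8 = 520.
Solve pairwise, accumulating the modulus:
  Start with x ≡ 2 (mod 5).
  Combine with x ≡ 3 (mod 13): since gcd(5, 13) = 1, we get a unique residue mod 65.
    Write x = 2 + 5·t and substitute into x ≡ 3 (mod 13): 5·t ≡ 3 − 2 = 1 (mod 13).
    The inverse of 5 mod 13 is 8 (since 5·8 = 40 = 3·13 + 1), so t ≡ 8·1 = 8 ≡ 8 (mod 13).
    Then x = 2 + 5·8 = 42, valid modulo lcm(5, 13) = 65: x ≡ 42 (mod 65).
  Combine with x ≡ 6 (mod 8): since gcd(65, 8) = 1, we get a unique residue mod 520.
    Write x = 42 + 65·t and substitute into x ≡ 6 (mod 8): 65·t ≡ 6 − 42 = -36 (mod 8).
    Reduce coefficients mod 8: 1·t ≡ 4 (mod 8).
    So t ≡ 4 (mod 8).
    Then x = 42 + 65·4 = 302, valid modulo lcm(65, 8) = 520: x ≡ 302 (mod 520).
Verify: 302 mod 5 = 2 ✓, 302 mod 13 = 3 ✓, 302 mod 8 = 6 ✓.

x ≡ 302 (mod 520).


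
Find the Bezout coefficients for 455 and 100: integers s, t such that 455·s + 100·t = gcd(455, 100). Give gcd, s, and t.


Euclidean algorithm on (455, 100) — divide until remainder is 0:
  455 = 4 · 100 + 55
  100 = 1 · 55 + 45
  55 = 1 · 45 + 10
  45 = 4 · 10 + 5
  10 = 2 · 5 + 0
gcd(455, 100) = 5.
Track Bezout coefficients alongside the remainders: start with r₀ = 455 = a·1 + b·0 (s = 1, t = 0) and r₁ = 100 = a·0 + b·1 (s = 0, t = 1); each new remainder r_{k+1} = r_{k-1} − q_k·r_k inherits s_{k+1} = s_{k-1} − q_k·s_k, t_{k+1} = t_{k-1} − q_k·t_k, so r_k = a·s_k + b·t_k at every step:
  q = 4: r = 55, s = 1 − 4·0 = 1, t = 0 − 4·1 = -4  (check: 455·1 + 100·(-4) = 55)
  q = 1: r = 45, s = 0 − 1·1 = -1, t = 1 − 1·(-4) = 5  (check: 455·(-1) + 100·5 = 45)
  q = 1: r = 10, s = 1 − 1·(-1) = 2, t = -4 − 1·5 = -9  (check: 455·2 + 100·(-9) = 10)
  q = 4: r = 5, s = -1 − 4·2 = -9, t = 5 − 4·(-9) = 41  (check: 455·(-9) + 100·41 = 5)
The row with r = 5 (the gcd) gives the Bezout coefficients s = -9, t = 41.
Result: 455 · (-9) + 100 · (41) = 5.

gcd(455, 100) = 5; s = -9, t = 41 (check: 455·(-9) + 100·41 = 5).


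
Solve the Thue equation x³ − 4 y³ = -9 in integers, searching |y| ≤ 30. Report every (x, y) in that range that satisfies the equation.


The equation is x³ - 4y³ = -9. For fixed y, x³ = 4·y³ − 9, so a solution requires the RHS to be a perfect cube.
Strategy: iterate y from -30 to 30, compute RHS = 4·y³ − 9, and check whether it is a (positive or negative) perfect cube.
Check small values of y:
  y = 0: RHS = -9 is not a perfect cube.
  y = 1: RHS = -5 is not a perfect cube.
  y = -1: RHS = -13 is not a perfect cube.
  y = 2: RHS = 23 is not a perfect cube.
  y = -2: RHS = -41 is not a perfect cube.
  y = 3: RHS = 99 is not a perfect cube.
  y = -3: RHS = -117 is not a perfect cube.
Continuing the search up to |y| = 30 finds no solutions either.
No (x, y) in the scanned range satisfies the equation.

No integer solutions with |y| ≤ 30.


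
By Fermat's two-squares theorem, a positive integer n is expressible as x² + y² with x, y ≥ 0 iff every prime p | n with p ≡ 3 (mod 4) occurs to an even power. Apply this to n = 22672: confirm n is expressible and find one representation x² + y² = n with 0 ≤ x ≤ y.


Step 1: Factor n = 22672 = 2^4 · 13 · 109.
Step 2: Check the mod-4 condition on each prime factor: 2 = 2 (special); 13 ≡ 1 (mod 4), exponent 1; 109 ≡ 1 (mod 4), exponent 1.
All primes ≡ 3 (mod 4) appear to even exponent (or don't appear), so by the two-squares theorem n IS expressible as a sum of two squares.
Step 3: Build a representation. Group n = k² · m with k = 4 and m = 13 · 109 = 1417 (a product of primes ≡ 1 (mod 4)); a representation of m scales to one of n via (k·x)² + (k·y)² = k²(x² + y²). Each prime p ≡ 1 (mod 4) is itself a sum of two squares; find a² by testing p − a² for a perfect square:
  13: 13 − 1² = 12, 13 − 2² = 9 = 3² ⇒ 13 = 2² + 3².
  109: 109 − 1² = 108, 109 − 2² = 105, 109 − 3² = 100 = 10² ⇒ 109 = 3² + 10².
  Combine using the Brahmagupta–Fibonacci identity (a² + b²)(c² + d²) = (ac − bd)² + (ad + bc)² = (ac + bd)² + (ad − bc)²:
  13 · 109 = 1417: from (2² + 3²)(3² + 10²), take (2·3 − 3·10, 2·10 + 3·3) = (6 − 30, 20 + 9) = (-24, 29); dropping signs (only squares matter) gives (24, 29); check 24² + 29² = 576 + 841 = 1417 ✓.
  Scale by k = 4: (4·24, 4·29) = (96, 116).
Step 4: Order so x ≤ y and verify: 96² + 116² = 9216 + 13456 = 22672 = n. ✓

n = 22672 = 96² + 116² (one valid representation with x ≤ y).


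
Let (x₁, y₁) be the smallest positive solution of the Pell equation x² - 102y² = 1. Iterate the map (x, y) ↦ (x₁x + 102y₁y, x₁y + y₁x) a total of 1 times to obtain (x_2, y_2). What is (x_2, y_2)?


Step 1: Find the fundamental solution (x₁, y₁) of x² - 102y² = 1.
  Expand √102 as a continued fraction. a₀ = ⌊√102⌋ = 10; iterate m_{k+1} = d_k·a_k − m_k, d_{k+1} = (102 − m_{k+1}²)/d_k, a_{k+1} = ⌊(a₀ + m_{k+1})/d_{k+1}⌋ (starting m₀ = 0, d₀ = 1), with convergents p_k = a_k·p_{k-1} + p_{k-2}, q_k = a_k·q_{k-1} + q_{k-2} (p₋₁ = 1, q₋₁ = 0):
  k = 0: a₀ = 10; p₀/q₀ = 10/1; p₀² − 102·q₀² = 100 − 102 = -2.
  k = 1: m = 10, d = 2, a = ⌊(10 + 10)/2⌋ = 10; p/q = (10·10 + 1)/(10·1 + 0) = 101/10; p² − 102·q² = 10201 − 10200 = 1.
  The first convergent with p² − 102·q² = 1 gives the fundamental solution (x₁, y₁) = (101, 10).
Step 2: Apply the recurrence (x_{n+1}, y_{n+1}) = (x₁x_n + 102y₁y_n, x₁y_n + y₁x_n) repeatedly.
  From (x_1, y_1) = (101, 10): x_2 = 101·101 + 102·10·10 = 20401; y_2 = 101·10 + 10·101 = 2020.
Step 3: Verify x_2² - 102·y_2² = 416200801 - 416200800 = 1 (should be 1). ✓

(x_1, y_1) = (101, 10); (x_2, y_2) = (20401, 2020).


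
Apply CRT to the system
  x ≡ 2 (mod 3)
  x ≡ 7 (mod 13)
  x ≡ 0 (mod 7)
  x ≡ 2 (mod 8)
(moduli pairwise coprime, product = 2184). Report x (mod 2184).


Product of moduli M = 3 · 13 · 7 · 8 = 2184.
Merge one congruence at a time:
  Start: x ≡ 2 (mod 3).
  Combine with x ≡ 7 (mod 13); new modulus lcm = 39.
    Write x = 2 + 3·t and substitute into x ≡ 7 (mod 13): 3·t ≡ 7 − 2 = 5 (mod 13).
    The inverse of 3 mod 13 is 9 (since 3·9 = 27 = 2·13 + 1), so t ≡ 9·5 = 45 ≡ 6 (mod 13).
    Then x = 2 + 3·6 = 20, valid modulo lcm(3, 13) = 39: x ≡ 20 (mod 39).
  Combine with x ≡ 0 (mod 7); new modulus lcm = 273.
    Write x = 20 + 39·t and substitute into x ≡ 0 (mod 7): 39·t ≡ 0 − 20 = -20 (mod 7).
    Reduce coefficients mod 7: 4·t ≡ 1 (mod 7).
    The inverse of 4 mod 7 is 2 (since 4·2 = 8 = 1·7 + 1), so t ≡ 2·1 = 2 ≡ 2 (mod 7).
    Then x = 20 + 39·2 = 98, valid modulo lcm(39, 7) = 273: x ≡ 98 (mod 273).
  Combine with x ≡ 2 (mod 8); new modulus lcm = 2184.
    Write x = 98 + 273·t and substitute into x ≡ 2 (mod 8): 273·t ≡ 2 − 98 = -96 (mod 8).
    Reduce coefficients mod 8: 1·t ≡ 0 (mod 8).
    So t ≡ 0 (mod 8).
    Then x = 98 + 273·0 = 98, valid modulo lcm(273, 8) = 2184: x ≡ 98 (mod 2184).
Verify against each original: 98 mod 3 = 2, 98 mod 13 = 7, 98 mod 7 = 0, 98 mod 8 = 2.

x ≡ 98 (mod 2184).


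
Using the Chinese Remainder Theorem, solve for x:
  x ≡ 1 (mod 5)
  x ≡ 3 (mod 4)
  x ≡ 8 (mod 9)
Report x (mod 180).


Moduli 5, 4, 9 are pairwise coprime; by CRT there is a unique solution modulo M = 5 · 4 · 9 = 180.
Solve pairwise, accumulating the modulus:
  Start with x ≡ 1 (mod 5).
  Combine with x ≡ 3 (mod 4): since gcd(5, 4) = 1, we get a unique residue mod 20.
    Write x = 1 + 5·t and substitute into x ≡ 3 (mod 4): 5·t ≡ 3 − 1 = 2 (mod 4).
    Reduce coefficients mod 4: 1·t ≡ 2 (mod 4).
    So t ≡ 2 (mod 4).
    Then x = 1 + 5·2 = 11, valid modulo lcm(5, 4) = 20: x ≡ 11 (mod 20).
  Combine with x ≡ 8 (mod 9): since gcd(20, 9) = 1, we get a unique residue mod 180.
    Write x = 11 + 20·t and substitute into x ≡ 8 (mod 9): 20·t ≡ 8 − 11 = -3 (mod 9).
    Reduce coefficients mod 9: 2·t ≡ 6 (mod 9).
    The inverse of 2 mod 9 is 5 (since 2·5 = 10 = 1·9 + 1), so t ≡ 5·6 = 30 ≡ 3 (mod 9).
    Then x = 11 + 20·3 = 71, valid modulo lcm(20, 9) = 180: x ≡ 71 (mod 180).
Verify: 71 mod 5 = 1 ✓, 71 mod 4 = 3 ✓, 71 mod 9 = 8 ✓.

x ≡ 71 (mod 180).


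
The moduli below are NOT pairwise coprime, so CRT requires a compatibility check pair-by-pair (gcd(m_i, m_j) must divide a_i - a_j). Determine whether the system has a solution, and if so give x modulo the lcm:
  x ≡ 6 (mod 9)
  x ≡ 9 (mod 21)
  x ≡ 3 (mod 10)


Moduli 9, 21, 10 are not pairwise coprime, so CRT works modulo lcm(m_i) when all pairwise compatibility conditions hold.
Pairwise compatibility: gcd(m_i, m_j) must divide a_i - a_j for every pair.
Merge one congruence at a time:
  Start: x ≡ 6 (mod 9).
  Combine with x ≡ 9 (mod 21): gcd(9, 21) = 3; 9 - 6 = 3, which IS divisible by 3, so compatible.
    Write x = 6 + 9·t and substitute into x ≡ 9 (mod 21): 9·t ≡ 9 − 6 = 3 (mod 21).
    Divide the congruence (and modulus) by g = 3: 3·t ≡ 1 (mod 7).
    The inverse of 3 mod 7 is 5 (since 3·5 = 15 = 2·7 + 1), so t ≡ 5·1 = 5 ≡ 5 (mod 7).
    Then x = 6 + 9·5 = 51, valid modulo lcm(9, 21) = 63: x ≡ 51 (mod 63).
  Combine with x ≡ 3 (mod 10): gcd(63, 10) = 1; 3 - 51 = -48, which IS divisible by 1, so compatible.
    Write x = 51 + 63·t and substitute into x ≡ 3 (mod 10): 63·t ≡ 3 − 51 = -48 (mod 10).
    Reduce coefficients mod 10: 3·t ≡ 2 (mod 10).
    The inverse of 3 mod 10 is 7 (since 3·7 = 21 = 2·10 + 1), so t ≡ 7·2 = 14 ≡ 4 (mod 10).
    Then x = 51 + 63·4 = 303, valid modulo lcm(63, 10) = 630: x ≡ 303 (mod 630).
Verify: 303 mod 9 = 6, 303 mod 21 = 9, 303 mod 10 = 3.

x ≡ 303 (mod 630).


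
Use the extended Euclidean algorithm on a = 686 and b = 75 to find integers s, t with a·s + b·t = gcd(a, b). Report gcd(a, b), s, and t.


Euclidean algorithm on (686, 75) — divide until remainder is 0:
  686 = 9 · 75 + 11
  75 = 6 · 11 + 9
  11 = 1 · 9 + 2
  9 = 4 · 2 + 1
  2 = 2 · 1 + 0
gcd(686, 75) = 1.
Track Bezout coefficients alongside the remainders: start with r₀ = 686 = a·1 + b·0 (s = 1, t = 0) and r₁ = 75 = a·0 + b·1 (s = 0, t = 1); each new remainder r_{k+1} = r_{k-1} − q_k·r_k inherits s_{k+1} = s_{k-1} − q_k·s_k, t_{k+1} = t_{k-1} − q_k·t_k, so r_k = a·s_k + b·t_k at every step:
  q = 9: r = 11, s = 1 − 9·0 = 1, t = 0 − 9·1 = -9  (check: 686·1 + 75·(-9) = 11)
  q = 6: r = 9, s = 0 − 6·1 = -6, t = 1 − 6·(-9) = 55  (check: 686·(-6) + 75·55 = 9)
  q = 1: r = 2, s = 1 − 1·(-6) = 7, t = -9 − 1·55 = -64  (check: 686·7 + 75·(-64) = 2)
  q = 4: r = 1, s = -6 − 4·7 = -34, t = 55 − 4·(-64) = 311  (check: 686·(-34) + 75·311 = 1)
The row with r = 1 (the gcd) gives the Bezout coefficients s = -34, t = 311.
Result: 686 · (-34) + 75 · (311) = 1.

gcd(686, 75) = 1; s = -34, t = 311 (check: 686·(-34) + 75·311 = 1).


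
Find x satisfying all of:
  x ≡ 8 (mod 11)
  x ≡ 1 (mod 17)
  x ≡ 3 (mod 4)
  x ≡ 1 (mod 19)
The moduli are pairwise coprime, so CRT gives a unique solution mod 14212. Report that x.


Product of moduli M = 11 · 17 · 4 · 19 = 14212.
Merge one congruence at a time:
  Start: x ≡ 8 (mod 11).
  Combine with x ≡ 1 (mod 17); new modulus lcm = 187.
    Write x = 8 + 11·t and substitute into x ≡ 1 (mod 17): 11·t ≡ 1 − 8 = -7 (mod 17).
    Reduce coefficients mod 17: 11·t ≡ 10 (mod 17).
    The inverse of 11 mod 17 is 14 (since 11·14 = 154 = 9·17 + 1), so t ≡ 14·10 = 140 ≡ 4 (mod 17).
    Then x = 8 + 11·4 = 52, valid modulo lcm(11, 17) = 187: x ≡ 52 (mod 187).
  Combine with x ≡ 3 (mod 4); new modulus lcm = 748.
    Write x = 52 + 187·t and substitute into x ≡ 3 (mod 4): 187·t ≡ 3 − 52 = -49 (mod 4).
    Reduce coefficients mod 4: 3·t ≡ 3 (mod 4).
    The inverse of 3 mod 4 is 3 (since 3·3 = 9 = 2·4 + 1), so t ≡ 3·3 = 9 ≡ 1 (mod 4).
    Then x = 52 + 187·1 = 239, valid modulo lcm(187, 4) = 748: x ≡ 239 (mod 748).
  Combine with x ≡ 1 (mod 19); new modulus lcm = 14212.
    Write x = 239 + 748·t and substitute into x ≡ 1 (mod 19): 748·t ≡ 1 − 239 = -238 (mod 19).
    Reduce coefficients mod 19: 7·t ≡ 9 (mod 19).
    The inverse of 7 mod 19 is 11 (since 7·11 = 77 = 4·19 + 1), so t ≡ 11·9 = 99 ≡ 4 (mod 19).
    Then x = 239 + 748·4 = 3231, valid modulo lcm(748, 19) = 14212: x ≡ 3231 (mod 14212).
Verify against each original: 3231 mod 11 = 8, 3231 mod 17 = 1, 3231 mod 4 = 3, 3231 mod 19 = 1.

x ≡ 3231 (mod 14212).


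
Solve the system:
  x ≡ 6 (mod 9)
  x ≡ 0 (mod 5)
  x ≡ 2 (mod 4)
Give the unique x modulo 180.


Moduli 9, 5, 4 are pairwise coprime; by CRT there is a unique solution modulo M = 9 · 5 · 4 = 180.
Solve pairwise, accumulating the modulus:
  Start with x ≡ 6 (mod 9).
  Combine with x ≡ 0 (mod 5): since gcd(9, 5) = 1, we get a unique residue mod 45.
    Write x = 6 + 9·t and substitute into x ≡ 0 (mod 5): 9·t ≡ 0 − 6 = -6 (mod 5).
    Reduce coefficients mod 5: 4·t ≡ 4 (mod 5).
    The inverse of 4 mod 5 is 4 (since 4·4 = 16 = 3·5 + 1), so t ≡ 4·4 = 16 ≡ 1 (mod 5).
    Then x = 6 + 9·1 = 15, valid modulo lcm(9, 5) = 45: x ≡ 15 (mod 45).
  Combine with x ≡ 2 (mod 4): since gcd(45, 4) = 1, we get a unique residue mod 180.
    Write x = 15 + 45·t and substitute into x ≡ 2 (mod 4): 45·t ≡ 2 − 15 = -13 (mod 4).
    Reduce coefficients mod 4: 1·t ≡ 3 (mod 4).
    So t ≡ 3 (mod 4).
    Then x = 15 + 45·3 = 150, valid modulo lcm(45, 4) = 180: x ≡ 150 (mod 180).
Verify: 150 mod 9 = 6 ✓, 150 mod 5 = 0 ✓, 150 mod 4 = 2 ✓.

x ≡ 150 (mod 180).


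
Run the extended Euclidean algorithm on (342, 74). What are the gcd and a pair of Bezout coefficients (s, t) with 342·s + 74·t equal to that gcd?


Euclidean algorithm on (342, 74) — divide until remainder is 0:
  342 = 4 · 74 + 46
  74 = 1 · 46 + 28
  46 = 1 · 28 + 18
  28 = 1 · 18 + 10
  18 = 1 · 10 + 8
  10 = 1 · 8 + 2
  8 = 4 · 2 + 0
gcd(342, 74) = 2.
Track Bezout coefficients alongside the remainders: start with r₀ = 342 = a·1 + b·0 (s = 1, t = 0) and r₁ = 74 = a·0 + b·1 (s = 0, t = 1); each new remainder r_{k+1} = r_{k-1} − q_k·r_k inherits s_{k+1} = s_{k-1} − q_k·s_k, t_{k+1} = t_{k-1} − q_k·t_k, so r_k = a·s_k + b·t_k at every step:
  q = 4: r = 46, s = 1 − 4·0 = 1, t = 0 − 4·1 = -4  (check: 342·1 + 74·(-4) = 46)
  q = 1: r = 28, s = 0 − 1·1 = -1, t = 1 − 1·(-4) = 5  (check: 342·(-1) + 74·5 = 28)
  q = 1: r = 18, s = 1 − 1·(-1) = 2, t = -4 − 1·5 = -9  (check: 342·2 + 74·(-9) = 18)
  q = 1: r = 10, s = -1 − 1·2 = -3, t = 5 − 1·(-9) = 14  (check: 342·(-3) + 74·14 = 10)
  q = 1: r = 8, s = 2 − 1·(-3) = 5, t = -9 − 1·14 = -23  (check: 342·5 + 74·(-23) = 8)
  q = 1: r = 2, s = -3 − 1·5 = -8, t = 14 − 1·(-23) = 37  (check: 342·(-8) + 74·37 = 2)
The row with r = 2 (the gcd) gives the Bezout coefficients s = -8, t = 37.
Result: 342 · (-8) + 74 · (37) = 2.

gcd(342, 74) = 2; s = -8, t = 37 (check: 342·(-8) + 74·37 = 2).


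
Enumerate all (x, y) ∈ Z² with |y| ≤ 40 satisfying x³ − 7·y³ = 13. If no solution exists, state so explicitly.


The equation is x³ - 7y³ = 13. For fixed y, x³ = 7·y³ + 13, so a solution requires the RHS to be a perfect cube.
Strategy: iterate y from -40 to 40, compute RHS = 7·y³ + 13, and check whether it is a (positive or negative) perfect cube.
Check small values of y:
  y = 0: RHS = 13 is not a perfect cube.
  y = 1: RHS = 20 is not a perfect cube.
  y = -1: RHS = 6 is not a perfect cube.
  y = 2: RHS = 69 is not a perfect cube.
  y = -2: RHS = -43 is not a perfect cube.
  y = 3: RHS = 202 is not a perfect cube.
  y = -3: RHS = -176 is not a perfect cube.
Continuing the search up to |y| = 40 finds no solutions either.
No (x, y) in the scanned range satisfies the equation.

No integer solutions with |y| ≤ 40.


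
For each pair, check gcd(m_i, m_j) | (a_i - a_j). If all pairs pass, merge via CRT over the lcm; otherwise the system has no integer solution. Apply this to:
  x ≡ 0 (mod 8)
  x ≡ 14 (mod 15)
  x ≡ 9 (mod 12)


Moduli 8, 15, 12 are not pairwise coprime, so CRT works modulo lcm(m_i) when all pairwise compatibility conditions hold.
Pairwise compatibility: gcd(m_i, m_j) must divide a_i - a_j for every pair.
Merge one congruence at a time:
  Start: x ≡ 0 (mod 8).
  Combine with x ≡ 14 (mod 15): gcd(8, 15) = 1; 14 - 0 = 14, which IS divisible by 1, so compatible.
    Write x = 0 + 8·t and substitute into x ≡ 14 (mod 15): 8·t ≡ 14 − 0 = 14 (mod 15).
    The inverse of 8 mod 15 is 2 (since 8·2 = 16 = 1·15 + 1), so t ≡ 2·14 = 28 ≡ 13 (mod 15).
    Then x = 0 + 8·13 = 104, valid modulo lcm(8, 15) = 120: x ≡ 104 (mod 120).
  Combine with x ≡ 9 (mod 12): gcd(120, 12) = 12, and 9 - 104 = -95 is NOT divisible by 12.
    ⇒ system is inconsistent (no integer solution).

No solution (the system is inconsistent).


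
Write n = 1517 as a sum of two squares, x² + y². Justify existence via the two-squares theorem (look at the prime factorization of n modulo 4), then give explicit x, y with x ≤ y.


Step 1: Factor n = 1517 = 37 · 41.
Step 2: Check the mod-4 condition on each prime factor: 37 ≡ 1 (mod 4), exponent 1; 41 ≡ 1 (mod 4), exponent 1.
All primes ≡ 3 (mod 4) appear to even exponent (or don't appear), so by the two-squares theorem n IS expressible as a sum of two squares.
Step 3: Build a representation. Here n = 37 · 41 is a product of primes ≡ 1 (mod 4). Each prime p ≡ 1 (mod 4) is itself a sum of two squares; find a² by testing p − a² for a perfect square:
  37: 37 − 1² = 36 = 6² ⇒ 37 = 1² + 6².
  41: 41 − 1² = 40, 41 − 2² = 37, 41 − 3² = 32, 41 − 4² = 25 = 5² ⇒ 41 = 4² + 5².
  Combine using the Brahmagupta–Fibonacci identity (a² + b²)(c² + d²) = (ac − bd)² + (ad + bc)² = (ac + bd)² + (ad − bc)²:
  37 · 41 = 1517: from (1² + 6²)(4² + 5²), take (1·4 − 6·5, 1·5 + 6·4) = (4 − 30, 5 + 24) = (-26, 29); dropping signs (only squares matter) gives (26, 29); check 26² + 29² = 676 + 841 = 1517 ✓.
Step 4: Order so x ≤ y and verify: 26² + 29² = 676 + 841 = 1517 = n. ✓

n = 1517 = 26² + 29² (one valid representation with x ≤ y).


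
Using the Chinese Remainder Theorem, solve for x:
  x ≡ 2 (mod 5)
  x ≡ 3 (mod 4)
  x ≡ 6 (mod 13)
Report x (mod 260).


Moduli 5, 4, 13 are pairwise coprime; by CRT there is a unique solution modulo M = 5 · 4 · 13 = 260.
Solve pairwise, accumulating the modulus:
  Start with x ≡ 2 (mod 5).
  Combine with x ≡ 3 (mod 4): since gcd(5, 4) = 1, we get a unique residue mod 20.
    Write x = 2 + 5·t and substitute into x ≡ 3 (mod 4): 5·t ≡ 3 − 2 = 1 (mod 4).
    Reduce coefficients mod 4: 1·t ≡ 1 (mod 4).
    So t ≡ 1 (mod 4).
    Then x = 2 + 5·1 = 7, valid modulo lcm(5, 4) = 20: x ≡ 7 (mod 20).
  Combine with x ≡ 6 (mod 13): since gcd(20, 13) = 1, we get a unique residue mod 260.
    Write x = 7 + 20·t and substitute into x ≡ 6 (mod 13): 20·t ≡ 6 − 7 = -1 (mod 13).
    Reduce coefficients mod 13: 7·t ≡ 12 (mod 13).
    The inverse of 7 mod 13 is 2 (since 7·2 = 14 = 1·13 + 1), so t ≡ 2·12 = 24 ≡ 11 (mod 13).
    Then x = 7 + 20·11 = 227, valid modulo lcm(20, 13) = 260: x ≡ 227 (mod 260).
Verify: 227 mod 5 = 2 ✓, 227 mod 4 = 3 ✓, 227 mod 13 = 6 ✓.

x ≡ 227 (mod 260).


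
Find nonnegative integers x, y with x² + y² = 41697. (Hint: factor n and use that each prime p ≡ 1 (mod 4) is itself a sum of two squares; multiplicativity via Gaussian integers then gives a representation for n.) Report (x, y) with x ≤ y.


Step 1: Factor n = 41697 = 3^2 · 41 · 113.
Step 2: Check the mod-4 condition on each prime factor: 3 ≡ 3 (mod 4), exponent 2 (must be even); 41 ≡ 1 (mod 4), exponent 1; 113 ≡ 1 (mod 4), exponent 1.
All primes ≡ 3 (mod 4) appear to even exponent (or don't appear), so by the two-squares theorem n IS expressible as a sum of two squares.
Step 3: Build a representation. Group n = k² · m with k = 3 and m = 41 · 113 = 4633 (a product of primes ≡ 1 (mod 4)); a representation of m scales to one of n via (k·x)² + (k·y)² = k²(x² + y²). Each prime p ≡ 1 (mod 4) is itself a sum of two squares; find a² by testing p − a² for a perfect square:
  41: 41 − 1² = 40, 41 − 2² = 37, 41 − 3² = 32, 41 − 4² = 25 = 5² ⇒ 41 = 4² + 5².
  113: 113 − 1² = 112, 113 − 2² = 109, 113 − 3² = 104, 113 − 4² = 97, 113 − 5² = 88, 113 − 6² = 77, 113 − 7² = 64 = 8² ⇒ 113 = 7² + 8².
  Combine using the Brahmagupta–Fibonacci identity (a² + b²)(c² + d²) = (ac − bd)² + (ad + bc)² = (ac + bd)² + (ad − bc)²:
  41 · 113 = 4633: from (4² + 5²)(7² + 8²), take (4·7 − 5·8, 4·8 + 5·7) = (28 − 40, 32 + 35) = (-12, 67); dropping signs (only squares matter) gives (12, 67); check 12² + 67² = 144 + 4489 = 4633 ✓.
  Scale by k = 3: (3·12, 3·67) = (36, 201).
Step 4: Order so x ≤ y and verify: 36² + 201² = 1296 + 40401 = 41697 = n. ✓

n = 41697 = 36² + 201² (one valid representation with x ≤ y).


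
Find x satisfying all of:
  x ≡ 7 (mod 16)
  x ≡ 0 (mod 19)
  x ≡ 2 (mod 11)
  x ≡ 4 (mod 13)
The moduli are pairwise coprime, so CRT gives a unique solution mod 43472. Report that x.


Product of moduli M = 16 · 19 · 11 · 13 = 43472.
Merge one congruence at a time:
  Start: x ≡ 7 (mod 16).
  Combine with x ≡ 0 (mod 19); new modulus lcm = 304.
    Write x = 7 + 16·t and substitute into x ≡ 0 (mod 19): 16·t ≡ 0 − 7 = -7 (mod 19).
    Reduce coefficients mod 19: 16·t ≡ 12 (mod 19).
    The inverse of 16 mod 19 is 6 (since 16·6 = 96 = 5·19 + 1), so t ≡ 6·12 = 72 ≡ 15 (mod 19).
    Then x = 7 + 16·15 = 247, valid modulo lcm(16, 19) = 304: x ≡ 247 (mod 304).
  Combine with x ≡ 2 (mod 11); new modulus lcm = 3344.
    Write x = 247 + 304·t and substitute into x ≡ 2 (mod 11): 304·t ≡ 2 − 247 = -245 (mod 11).
    Reduce coefficients mod 11: 7·t ≡ 8 (mod 11).
    The inverse of 7 mod 11 is 8 (since 7·8 = 56 = 5·11 + 1), so t ≡ 8·8 = 64 ≡ 9 (mod 11).
    Then x = 247 + 304·9 = 2983, valid modulo lcm(304, 11) = 3344: x ≡ 2983 (mod 3344).
  Combine with x ≡ 4 (mod 13); new modulus lcm = 43472.
    Write x = 2983 + 3344·t and substitute into x ≡ 4 (mod 13): 3344·t ≡ 4 − 2983 = -2979 (mod 13).
    Reduce coefficients mod 13: 3·t ≡ 11 (mod 13).
    The inverse of 3 mod 13 is 9 (since 3·9 = 27 = 2·13 + 1), so t ≡ 9·11 = 99 ≡ 8 (mod 13).
    Then x = 2983 + 3344·8 = 29735, valid modulo lcm(3344, 13) = 43472: x ≡ 29735 (mod 43472).
Verify against each original: 29735 mod 16 = 7, 29735 mod 19 = 0, 29735 mod 11 = 2, 29735 mod 13 = 4.

x ≡ 29735 (mod 43472).


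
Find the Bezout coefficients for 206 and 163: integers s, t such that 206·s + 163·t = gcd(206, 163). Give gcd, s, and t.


Euclidean algorithm on (206, 163) — divide until remainder is 0:
  206 = 1 · 163 + 43
  163 = 3 · 43 + 34
  43 = 1 · 34 + 9
  34 = 3 · 9 + 7
  9 = 1 · 7 + 2
  7 = 3 · 2 + 1
  2 = 2 · 1 + 0
gcd(206, 163) = 1.
Track Bezout coefficients alongside the remainders: start with r₀ = 206 = a·1 + b·0 (s = 1, t = 0) and r₁ = 163 = a·0 + b·1 (s = 0, t = 1); each new remainder r_{k+1} = r_{k-1} − q_k·r_k inherits s_{k+1} = s_{k-1} − q_k·s_k, t_{k+1} = t_{k-1} − q_k·t_k, so r_k = a·s_k + b·t_k at every step:
  q = 1: r = 43, s = 1 − 1·0 = 1, t = 0 − 1·1 = -1  (check: 206·1 + 163·(-1) = 43)
  q = 3: r = 34, s = 0 − 3·1 = -3, t = 1 − 3·(-1) = 4  (check: 206·(-3) + 163·4 = 34)
  q = 1: r = 9, s = 1 − 1·(-3) = 4, t = -1 − 1·4 = -5  (check: 206·4 + 163·(-5) = 9)
  q = 3: r = 7, s = -3 − 3·4 = -15, t = 4 − 3·(-5) = 19  (check: 206·(-15) + 163·19 = 7)
  q = 1: r = 2, s = 4 − 1·(-15) = 19, t = -5 − 1·19 = -24  (check: 206·19 + 163·(-24) = 2)
  q = 3: r = 1, s = -15 − 3·19 = -72, t = 19 − 3·(-24) = 91  (check: 206·(-72) + 163·91 = 1)
The row with r = 1 (the gcd) gives the Bezout coefficients s = -72, t = 91.
Result: 206 · (-72) + 163 · (91) = 1.

gcd(206, 163) = 1; s = -72, t = 91 (check: 206·(-72) + 163·91 = 1).


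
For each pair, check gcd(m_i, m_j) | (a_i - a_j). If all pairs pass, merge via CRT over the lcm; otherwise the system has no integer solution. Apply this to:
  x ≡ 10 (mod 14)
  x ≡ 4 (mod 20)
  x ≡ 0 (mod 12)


Moduli 14, 20, 12 are not pairwise coprime, so CRT works modulo lcm(m_i) when all pairwise compatibility conditions hold.
Pairwise compatibility: gcd(m_i, m_j) must divide a_i - a_j for every pair.
Merge one congruence at a time:
  Start: x ≡ 10 (mod 14).
  Combine with x ≡ 4 (mod 20): gcd(14, 20) = 2; 4 - 10 = -6, which IS divisible by 2, so compatible.
    Write x = 10 + 14·t and substitute into x ≡ 4 (mod 20): 14·t ≡ 4 − 10 = -6 (mod 20).
    Divide the congruence (and modulus) by g = 2: 7·t ≡ -3 (mod 10).
    Reduce coefficients mod 10: 7·t ≡ 7 (mod 10).
    The inverse of 7 mod 10 is 3 (since 7·3 = 21 = 2·10 + 1), so t ≡ 3·7 = 21 ≡ 1 (mod 10).
    Then x = 10 + 14·1 = 24, valid modulo lcm(14, 20) = 140: x ≡ 24 (mod 140).
  Combine with x ≡ 0 (mod 12): gcd(140, 12) = 4; 0 - 24 = -24, which IS divisible by 4, so compatible.
    Write x = 24 + 140·t and substitute into x ≡ 0 (mod 12): 140·t ≡ 0 − 24 = -24 (mod 12).
    Divide the congruence (and modulus) by g = 4: 35·t ≡ -6 (mod 3).
    Reduce coefficients mod 3: 2·t ≡ 0 (mod 3).
    The inverse of 2 mod 3 is 2 (since 2·2 = 4 = 1·3 + 1), so t ≡ 2·0 = 0 ≡ 0 (mod 3).
    Then x = 24 + 140·0 = 24, valid modulo lcm(140, 12) = 420: x ≡ 24 (mod 420).
Verify: 24 mod 14 = 10, 24 mod 20 = 4, 24 mod 12 = 0.

x ≡ 24 (mod 420).
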